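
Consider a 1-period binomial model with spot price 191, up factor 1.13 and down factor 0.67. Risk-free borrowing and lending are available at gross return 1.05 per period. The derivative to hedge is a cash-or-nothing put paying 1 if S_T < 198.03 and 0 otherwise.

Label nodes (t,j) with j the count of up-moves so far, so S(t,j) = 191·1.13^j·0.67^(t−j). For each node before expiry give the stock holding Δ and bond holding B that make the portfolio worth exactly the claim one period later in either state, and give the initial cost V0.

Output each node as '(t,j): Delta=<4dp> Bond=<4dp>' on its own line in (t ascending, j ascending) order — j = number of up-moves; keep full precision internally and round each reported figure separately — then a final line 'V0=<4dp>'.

(0,0): Delta=-0.0114 Bond=2.3395
V0=0.1656

Under the risk-neutral measure, an up-move has probability p* = (R−d)/(u−d) = 0.8261 and values discount at R = 1.05.
At expiry t=1: V(1,0)=1.0000, V(1,1)=0.0000
(0,0): S=191.0000. Δ = (V_up−V_dn)/(S_up−S_dn) = (0.0000−1.0000)/(215.8300−127.9700) = -0.0114. V = [p*·0.0000 + (1−p*)·1.0000]/1.05 = 0.1656. B = V − Δ·S = 2.3395.
The time-0 hedge costs 0.1656, which is the no-arbitrage price.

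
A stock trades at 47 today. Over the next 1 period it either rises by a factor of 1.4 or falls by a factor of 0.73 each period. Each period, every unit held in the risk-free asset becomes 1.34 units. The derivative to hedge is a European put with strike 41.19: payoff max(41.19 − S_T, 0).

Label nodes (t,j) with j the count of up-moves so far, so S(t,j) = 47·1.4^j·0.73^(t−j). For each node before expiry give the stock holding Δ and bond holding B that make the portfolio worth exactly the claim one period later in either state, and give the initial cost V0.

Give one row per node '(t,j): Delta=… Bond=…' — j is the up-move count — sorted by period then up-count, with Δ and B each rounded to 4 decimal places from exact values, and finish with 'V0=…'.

Under the risk-neutral measure, an up-move has probability p* = (R−d)/(u−d) = 0.9104 and values discount at R = 1.34.
Terminal values V(1,·): V(1,0)=6.8800, V(1,1)=0.0000
Node (0,0) S=47.0000: V=(p*·0.0000+(1−p*)·6.8800)/1.34=0.4598; Δ=(0.0000−6.8800)/(65.8000−34.3100)=-0.2185; B=V−Δ·S=10.7284
Root portfolio cost Δ·47+B reproduces V0=0.4598.

(0,0): Delta=-0.2185 Bond=10.7284
V0=0.4598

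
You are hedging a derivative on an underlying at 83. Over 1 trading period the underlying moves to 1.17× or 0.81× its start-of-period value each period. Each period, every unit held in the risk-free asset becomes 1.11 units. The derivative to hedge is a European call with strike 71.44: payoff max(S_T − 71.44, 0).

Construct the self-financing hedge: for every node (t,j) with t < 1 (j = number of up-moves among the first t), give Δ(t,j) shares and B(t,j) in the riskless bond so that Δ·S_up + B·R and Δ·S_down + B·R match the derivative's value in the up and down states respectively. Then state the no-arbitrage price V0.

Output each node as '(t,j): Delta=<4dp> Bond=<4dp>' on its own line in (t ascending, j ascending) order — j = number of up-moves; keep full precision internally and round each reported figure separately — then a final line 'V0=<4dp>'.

No-arbitrage ⇒ martingale measure with p* = (R−d)/(u−d) = 0.8333.
At expiry t=1: V(1,0)=0.0000, V(1,1)=25.6700
Node (0,0) S=83.0000: V=(p*·25.6700+(1−p*)·0.0000)/1.11=19.2718; Δ=(25.6700−0.0000)/(97.1100−67.2300)=0.8591; B=V−Δ·S=-52.0338
The time-0 hedge costs 19.2718, which is the no-arbitrage price.

(0,0): Delta=0.8591 Bond=-52.0338
V0=19.2718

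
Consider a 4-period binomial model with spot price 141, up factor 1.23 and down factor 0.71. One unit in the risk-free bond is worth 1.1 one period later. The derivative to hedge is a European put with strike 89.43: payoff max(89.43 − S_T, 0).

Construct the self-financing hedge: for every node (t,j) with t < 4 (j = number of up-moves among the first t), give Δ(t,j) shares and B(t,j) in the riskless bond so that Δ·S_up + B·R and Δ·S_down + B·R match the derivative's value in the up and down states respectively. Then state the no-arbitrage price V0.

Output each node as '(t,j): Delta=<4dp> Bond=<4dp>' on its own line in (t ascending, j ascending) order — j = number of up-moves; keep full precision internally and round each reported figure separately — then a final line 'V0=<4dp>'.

(0,0): Delta=-0.0436 Bond=7.1698
(1,0): Delta=-0.1889 Bond=22.4313
(1,1): Delta=-0.0157 Bond=3.0386
(2,0): Delta=-0.6660 Bond=58.5874
(2,1): Delta=-0.0971 Bond=13.3700
(2,2): Delta=0.0000 Bond=0.0000
(3,0): Delta=-1.0000 Bond=81.3000
(3,1): Delta=-0.6018 Bond=58.8282
(3,2): Delta=0.0000 Bond=0.0000
(3,3): Delta=0.0000 Bond=0.0000
V0=1.0189

Under the risk-neutral measure, an up-move has probability p* = (R−d)/(u−d) = 0.7500 and values discount at R = 1.1.
Terminal payoffs: V(4,0)=53.5995, V(4,1)=27.3575, V(4,2)=0.0000, V(4,3)=0.0000, V(4,4)=0.0000
Node (3,0) S=50.4655: V=(p*·27.3575+(1−p*)·53.5995)/1.1=30.8345; Δ=(27.3575−53.5995)/(62.0725−35.8305)=-1.0000; B=V−Δ·S=81.3000
Node (3,1) S=87.4261: V=(p*·0.0000+(1−p*)·27.3575)/1.1=6.2176; Δ=(0.0000−27.3575)/(107.5341−62.0725)=-0.6018; B=V−Δ·S=58.8282
Node (3,2) S=151.4564: V=(p*·0.0000+(1−p*)·0.0000)/1.1=0.0000; Δ=(0.0000−0.0000)/(186.2914−107.5341)=0.0000; B=V−Δ·S=0.0000
Node (3,3) S=262.3822: V=(p*·0.0000+(1−p*)·0.0000)/1.1=0.0000; Δ=(0.0000−0.0000)/(322.7302−186.2914)=0.0000; B=V−Δ·S=0.0000
Node (2,0) S=71.0781: V=(p*·6.2176+(1−p*)·30.8345)/1.1=11.2471; Δ=(6.2176−30.8345)/(87.4261−50.4655)=-0.6660; B=V−Δ·S=58.5874
Node (2,1) S=123.1353: V=(p*·0.0000+(1−p*)·6.2176)/1.1=1.4131; Δ=(0.0000−6.2176)/(151.4564−87.4261)=-0.0971; B=V−Δ·S=13.3700
Node (2,2) S=213.3189: V=(p*·0.0000+(1−p*)·0.0000)/1.1=0.0000; Δ=(0.0000−0.0000)/(262.3822−151.4564)=0.0000; B=V−Δ·S=0.0000
Node (1,0) S=100.1100: V=(p*·1.4131+(1−p*)·11.2471)/1.1=3.5196; Δ=(1.4131−11.2471)/(123.1353−71.0781)=-0.1889; B=V−Δ·S=22.4313
Node (1,1) S=173.4300: V=(p*·0.0000+(1−p*)·1.4131)/1.1=0.3212; Δ=(0.0000−1.4131)/(213.3189−123.1353)=-0.0157; B=V−Δ·S=3.0386
Node (0,0) S=141.0000: V=(p*·0.3212+(1−p*)·3.5196)/1.1=1.0189; Δ=(0.3212−3.5196)/(173.4300−100.1100)=-0.0436; B=V−Δ·S=7.1698
Check: Δ(0,0)·S0 + B(0,0) = 1.0189 = V0.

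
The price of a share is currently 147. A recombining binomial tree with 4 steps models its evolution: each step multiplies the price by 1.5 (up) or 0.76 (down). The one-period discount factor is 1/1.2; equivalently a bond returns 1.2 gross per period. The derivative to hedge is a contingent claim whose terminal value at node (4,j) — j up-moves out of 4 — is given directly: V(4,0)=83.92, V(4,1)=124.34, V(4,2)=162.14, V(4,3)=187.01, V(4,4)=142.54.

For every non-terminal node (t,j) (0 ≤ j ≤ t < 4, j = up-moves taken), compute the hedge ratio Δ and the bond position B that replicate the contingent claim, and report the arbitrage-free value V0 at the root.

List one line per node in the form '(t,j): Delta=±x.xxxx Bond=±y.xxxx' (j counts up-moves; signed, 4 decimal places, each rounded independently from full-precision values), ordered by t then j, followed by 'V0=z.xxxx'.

(0,0): Delta=0.0804 Bond=65.3671
(1,0): Delta=0.2827 Bond=55.8401
(1,1): Delta=0.0106 Bond=93.8499
(2,0): Delta=0.5154 Bond=47.2507
(2,1): Delta=0.2023 Bond=80.4791
(2,2): Delta=-0.0557 Bond=134.5340
(3,0): Delta=0.8465 Bond=35.3396
(3,1): Delta=0.4011 Bond=71.2653
(3,2): Delta=0.1337 Bond=113.8315
(3,3): Delta=-0.1211 Bond=193.9016
V0=77.1918

No-arbitrage ⇒ martingale measure with p* = (R−d)/(u−d) = 0.5946.
Terminal values V(4,·): V(4,0)=83.9200, V(4,1)=124.3400, V(4,2)=162.1400, V(4,3)=187.0100, V(4,4)=142.5400
  t=3,j=0: stock 64.5295 → up 96.7942 (V=124.3400), down 49.0424 (V=83.9200). Price 89.9613; hedge Δ=0.8465, bond B=35.3396.
  t=3,j=1: stock 127.3608 → up 191.0412 (V=162.1400), down 96.7942 (V=124.3400). Price 122.3464; hedge Δ=0.4011, bond B=71.2653.
  t=3,j=2: stock 251.3700 → up 377.0550 (V=187.0100), down 191.0412 (V=162.1400). Price 147.4396; hedge Δ=0.1337, bond B=113.8315.
  t=3,j=3: stock 496.1250 → up 744.1875 (V=142.5400), down 377.0550 (V=187.0100). Price 133.8070; hedge Δ=-0.1211, bond B=193.9016.
  t=2,j=0: stock 84.9072 → up 127.3608 (V=122.3464), down 64.5295 (V=89.9613). Price 91.0144; hedge Δ=0.5154, bond B=47.2507.
  t=2,j=1: stock 167.5800 → up 251.3700 (V=147.4396), down 127.3608 (V=122.3464). Price 114.3889; hedge Δ=0.2023, bond B=80.4791.
  t=2,j=2: stock 330.7500 → up 496.1250 (V=133.8070), down 251.3700 (V=147.4396). Price 116.1114; hedge Δ=-0.0557, bond B=134.5340.
  t=1,j=0: stock 111.7200 → up 167.5800 (V=114.3889), down 84.9072 (V=91.0144). Price 87.4273; hedge Δ=0.2827, bond B=55.8401.
  t=1,j=1: stock 220.5000 → up 330.7500 (V=116.1114), down 167.5800 (V=114.3889). Price 96.1776; hedge Δ=0.0106, bond B=93.8499.
  t=0,j=0: stock 147.0000 → up 220.5000 (V=96.1776), down 111.7200 (V=87.4273). Price 77.1918; hedge Δ=0.0804, bond B=65.3671.
Each (Δ,B) replicates both successor values, so the strategy is self-financing and V0 is arbitrage-free.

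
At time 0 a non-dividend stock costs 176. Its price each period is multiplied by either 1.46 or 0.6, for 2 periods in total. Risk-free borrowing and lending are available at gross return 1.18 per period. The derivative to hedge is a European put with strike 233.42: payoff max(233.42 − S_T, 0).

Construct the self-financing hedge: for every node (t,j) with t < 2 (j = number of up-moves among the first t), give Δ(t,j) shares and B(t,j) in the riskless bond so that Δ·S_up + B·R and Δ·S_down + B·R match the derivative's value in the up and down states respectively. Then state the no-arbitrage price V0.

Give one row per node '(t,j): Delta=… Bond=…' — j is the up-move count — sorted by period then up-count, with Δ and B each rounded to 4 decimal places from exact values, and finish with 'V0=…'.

No-arbitrage ⇒ martingale measure with p* = (R−d)/(u−d) = 0.6744.
Terminal payoffs: V(2,0)=170.0600, V(2,1)=79.2440, V(2,2)=0.0000
(1,0): S=105.6000. Δ = (V_up−V_dn)/(S_up−S_dn) = (79.2440−170.0600)/(154.1760−63.3600) = -1.0000. V = [p*·79.2440 + (1−p*)·170.0600]/1.18 = 92.2136. B = V − Δ·S = 197.8136.
(1,1): S=256.9600. Δ = (V_up−V_dn)/(S_up−S_dn) = (0.0000−79.2440)/(375.1616−154.1760) = -0.3586. V = [p*·0.0000 + (1−p*)·79.2440]/1.18 = 21.8647. B = V − Δ·S = 114.0089.
(0,0): S=176.0000. Δ = (V_up−V_dn)/(S_up−S_dn) = (21.8647−92.2136)/(256.9600−105.6000) = -0.4648. V = [p*·21.8647 + (1−p*)·92.2136]/1.18 = 37.9398. B = V − Δ·S = 119.7408.
Check: Δ(0,0)·S0 + B(0,0) = 37.9398 = V0.

(0,0): Delta=-0.4648 Bond=119.7408
(1,0): Delta=-1.0000 Bond=197.8136
(1,1): Delta=-0.3586 Bond=114.0089
V0=37.9398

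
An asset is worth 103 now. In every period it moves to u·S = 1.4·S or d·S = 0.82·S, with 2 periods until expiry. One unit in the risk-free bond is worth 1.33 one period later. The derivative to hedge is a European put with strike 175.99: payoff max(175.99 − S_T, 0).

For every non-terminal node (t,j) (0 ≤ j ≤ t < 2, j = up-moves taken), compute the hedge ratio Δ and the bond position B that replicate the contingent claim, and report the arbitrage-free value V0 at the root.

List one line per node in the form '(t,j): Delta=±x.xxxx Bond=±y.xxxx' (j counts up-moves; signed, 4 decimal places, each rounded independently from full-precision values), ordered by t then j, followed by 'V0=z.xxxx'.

(0,0): Delta=-0.7135 Bond=81.2960
(1,0): Delta=-1.0000 Bond=132.3233
(1,1): Delta=-0.6904 Bond=104.8022
V0=7.8077

No-arbitrage ⇒ martingale measure with p* = (R−d)/(u−d) = 0.8793.
Payoff layer (t=2): V(2,0)=106.7328, V(2,1)=57.7460, V(2,2)=0.0000
  t=1,j=0: stock 84.4600 → up 118.2440 (V=57.7460), down 69.2572 (V=106.7328). Price 47.8633; hedge Δ=-1.0000, bond B=132.3233.
  t=1,j=1: stock 144.2000 → up 201.8800 (V=0.0000), down 118.2440 (V=57.7460). Price 5.2401; hedge Δ=-0.6904, bond B=104.8022.
  t=0,j=0: stock 103.0000 → up 144.2000 (V=5.2401), down 84.4600 (V=47.8633). Price 7.8077; hedge Δ=-0.7135, bond B=81.2960.
Self-financing check: at every node Δ·S+B equals the discounted successor values.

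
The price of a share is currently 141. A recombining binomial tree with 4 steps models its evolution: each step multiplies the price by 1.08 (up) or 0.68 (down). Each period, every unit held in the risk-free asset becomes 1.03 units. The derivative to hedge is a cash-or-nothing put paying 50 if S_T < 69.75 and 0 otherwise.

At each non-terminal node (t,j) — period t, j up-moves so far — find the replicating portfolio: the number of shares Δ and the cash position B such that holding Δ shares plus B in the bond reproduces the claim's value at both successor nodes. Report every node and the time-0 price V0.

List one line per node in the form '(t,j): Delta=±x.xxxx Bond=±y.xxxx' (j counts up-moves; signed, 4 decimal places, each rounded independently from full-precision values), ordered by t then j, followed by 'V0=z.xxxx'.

(0,0): Delta=-0.0333 Bond=5.0064
(1,0): Delta=-0.2688 Bond=27.7402
(1,1): Delta=-0.0121 Bond=1.9304
(2,0): Delta=-1.6287 Bond=117.2354
(2,1): Delta=-0.1465 Bond=15.9063
(2,2): Delta=0.0000 Bond=0.0000
(3,0): Delta=0.0000 Bond=48.5437
(3,1): Delta=-1.7752 Bond=131.0680
(3,2): Delta=0.0000 Bond=0.0000
(3,3): Delta=0.0000 Bond=0.0000
V0=0.3145

The replicating-portfolio and risk-neutral prices coincide; use p* = (1.03−0.68)/(1.08−0.68) = 0.8750 for the latter.
Payoff layer (t=4): V(4,0)=50.0000, V(4,1)=50.0000, V(4,2)=0.0000, V(4,3)=0.0000, V(4,4)=0.0000
Node (3,0) S=44.3349: V=(p*·50.0000+(1−p*)·50.0000)/1.03=48.5437; Δ=(50.0000−50.0000)/(47.8817−30.1477)=0.0000; B=V−Δ·S=48.5437
Node (3,1) S=70.4143: V=(p*·0.0000+(1−p*)·50.0000)/1.03=6.0680; Δ=(0.0000−50.0000)/(76.0474−47.8817)=-1.7752; B=V−Δ·S=131.0680
Node (3,2) S=111.8344: V=(p*·0.0000+(1−p*)·0.0000)/1.03=0.0000; Δ=(0.0000−0.0000)/(120.7812−76.0474)=0.0000; B=V−Δ·S=0.0000
Node (3,3) S=177.6194: V=(p*·0.0000+(1−p*)·0.0000)/1.03=0.0000; Δ=(0.0000−0.0000)/(191.8289−120.7812)=0.0000; B=V−Δ·S=0.0000
Node (2,0) S=65.1984: V=(p*·6.0680+(1−p*)·48.5437)/1.03=11.0460; Δ=(6.0680−48.5437)/(70.4143−44.3349)=-1.6287; B=V−Δ·S=117.2354
Node (2,1) S=103.5504: V=(p*·0.0000+(1−p*)·6.0680)/1.03=0.7364; Δ=(0.0000−6.0680)/(111.8344−70.4143)=-0.1465; B=V−Δ·S=15.9063
Node (2,2) S=164.4624: V=(p*·0.0000+(1−p*)·0.0000)/1.03=0.0000; Δ=(0.0000−0.0000)/(177.6194−111.8344)=0.0000; B=V−Δ·S=0.0000
Node (1,0) S=95.8800: V=(p*·0.7364+(1−p*)·11.0460)/1.03=1.9661; Δ=(0.7364−11.0460)/(103.5504−65.1984)=-0.2688; B=V−Δ·S=27.7402
Node (1,1) S=152.2800: V=(p*·0.0000+(1−p*)·0.7364)/1.03=0.0894; Δ=(0.0000−0.7364)/(164.4624−103.5504)=-0.0121; B=V−Δ·S=1.9304
Node (0,0) S=141.0000: V=(p*·0.0894+(1−p*)·1.9661)/1.03=0.3145; Δ=(0.0894−1.9661)/(152.2800−95.8800)=-0.0333; B=V−Δ·S=5.0064
Check: Δ(0,0)·S0 + B(0,0) = 0.3145 = V0.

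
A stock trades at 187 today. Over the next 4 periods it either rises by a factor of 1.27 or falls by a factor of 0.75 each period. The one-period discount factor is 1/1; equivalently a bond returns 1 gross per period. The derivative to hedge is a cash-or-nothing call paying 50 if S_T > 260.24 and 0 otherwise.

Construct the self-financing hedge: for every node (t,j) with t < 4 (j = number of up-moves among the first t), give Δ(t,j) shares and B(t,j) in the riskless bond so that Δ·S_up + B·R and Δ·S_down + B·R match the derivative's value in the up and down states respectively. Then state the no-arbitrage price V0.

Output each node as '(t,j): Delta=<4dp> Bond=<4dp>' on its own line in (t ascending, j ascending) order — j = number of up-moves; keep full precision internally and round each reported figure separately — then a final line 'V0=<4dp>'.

Risk-neutral probability p* = (R−d)/(u−d) = (1−0.75)/(1.27−0.75) = 0.4808.
Payoff layer (t=4): V(4,0)=0.0000, V(4,1)=0.0000, V(4,2)=0.0000, V(4,3)=50.0000, V(4,4)=50.0000
  t=3,j=0: stock 78.8906 → up 100.1911 (V=0.0000), down 59.1680 (V=0.0000). Price 0.0000; hedge Δ=0.0000, bond B=0.0000.
  t=3,j=1: stock 133.5881 → up 169.6569 (V=0.0000), down 100.1911 (V=0.0000). Price 0.0000; hedge Δ=0.0000, bond B=0.0000.
  t=3,j=2: stock 226.2092 → up 287.2857 (V=50.0000), down 169.6569 (V=0.0000). Price 24.0385; hedge Δ=0.4251, bond B=-72.1154.
  t=3,j=3: stock 383.0476 → up 486.4705 (V=50.0000), down 287.2857 (V=50.0000). Price 50.0000; hedge Δ=0.0000, bond B=50.0000.
  t=2,j=0: stock 105.1875 → up 133.5881 (V=0.0000), down 78.8906 (V=0.0000). Price 0.0000; hedge Δ=0.0000, bond B=0.0000.
  t=2,j=1: stock 178.1175 → up 226.2092 (V=24.0385), down 133.5881 (V=0.0000). Price 11.5570; hedge Δ=0.2595, bond B=-34.6709.
  t=2,j=2: stock 301.6123 → up 383.0476 (V=50.0000), down 226.2092 (V=24.0385). Price 36.5200; hedge Δ=0.1655, bond B=-13.4061.
  t=1,j=0: stock 140.2500 → up 178.1175 (V=11.5570), down 105.1875 (V=0.0000). Price 5.5562; hedge Δ=0.1585, bond B=-16.6687.
  t=1,j=1: stock 237.4900 → up 301.6123 (V=36.5200), down 178.1175 (V=11.5570). Price 23.5584; hedge Δ=0.2021, bond B=-24.4474.
  t=0,j=0: stock 187.0000 → up 237.4900 (V=23.5584), down 140.2500 (V=5.5562). Price 14.2111; hedge Δ=0.1851, bond B=-20.4085.
Root portfolio cost Δ·187+B reproduces V0=14.2111.

(0,0): Delta=0.1851 Bond=-20.4085
(1,0): Delta=0.1585 Bond=-16.6687
(1,1): Delta=0.2021 Bond=-24.4474
(2,0): Delta=0.0000 Bond=0.0000
(2,1): Delta=0.2595 Bond=-34.6709
(2,2): Delta=0.1655 Bond=-13.4061
(3,0): Delta=0.0000 Bond=0.0000
(3,1): Delta=0.0000 Bond=0.0000
(3,2): Delta=0.4251 Bond=-72.1154
(3,3): Delta=0.0000 Bond=50.0000
V0=14.2111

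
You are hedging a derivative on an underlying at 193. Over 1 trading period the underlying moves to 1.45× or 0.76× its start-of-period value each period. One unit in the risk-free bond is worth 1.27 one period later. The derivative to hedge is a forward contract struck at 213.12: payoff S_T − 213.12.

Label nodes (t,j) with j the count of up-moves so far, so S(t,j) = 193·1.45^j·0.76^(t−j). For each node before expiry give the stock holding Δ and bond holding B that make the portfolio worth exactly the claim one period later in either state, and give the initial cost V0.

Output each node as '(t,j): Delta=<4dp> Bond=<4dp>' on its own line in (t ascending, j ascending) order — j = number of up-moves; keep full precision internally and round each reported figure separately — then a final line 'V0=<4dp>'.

No-arbitrage ⇒ martingale measure with p* = (R−d)/(u−d) = 0.7391.
At expiry t=1: V(1,0)=-66.4400, V(1,1)=66.7300
(0,0): S=193.0000. Δ = (V_up−V_dn)/(S_up−S_dn) = (66.7300−-66.4400)/(279.8500−146.6800) = 1.0000. V = [p*·66.7300 + (1−p*)·-66.4400]/1.27 = 25.1890. B = V − Δ·S = -167.8110.
The time-0 hedge costs 25.1890, which is the no-arbitrage price.

(0,0): Delta=1.0000 Bond=-167.8110
V0=25.1890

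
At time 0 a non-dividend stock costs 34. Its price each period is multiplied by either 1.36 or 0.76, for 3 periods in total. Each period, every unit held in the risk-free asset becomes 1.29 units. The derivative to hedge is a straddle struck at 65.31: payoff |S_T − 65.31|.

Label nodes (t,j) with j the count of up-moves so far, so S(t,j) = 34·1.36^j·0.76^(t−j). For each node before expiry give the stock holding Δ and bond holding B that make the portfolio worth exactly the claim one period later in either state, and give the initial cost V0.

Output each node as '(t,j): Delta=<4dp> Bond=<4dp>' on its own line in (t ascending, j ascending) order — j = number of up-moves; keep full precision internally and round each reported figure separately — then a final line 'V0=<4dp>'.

(0,0): Delta=-0.0707 Bond=11.8089
(1,0): Delta=-1.0000 Bond=39.2464
(1,1): Delta=-0.0021 Bond=12.0619
(2,0): Delta=-1.0000 Bond=50.6279
(2,1): Delta=-1.0000 Bond=50.6279
(2,2): Delta=0.0715 Bond=10.9282
V0=9.4049

Under the risk-neutral measure, an up-move has probability p* = (R−d)/(u−d) = 0.8833 and values discount at R = 1.29.
Terminal payoffs: V(3,0)=50.3848, V(3,1)=38.6018, V(3,2)=17.5163, V(3,3)=20.2155
  t=2,j=0: stock 19.6384 → up 26.7082 (V=38.6018), down 14.9252 (V=50.3848). Price 30.9895; hedge Δ=-1.0000, bond B=50.6279.
  t=2,j=1: stock 35.1424 → up 47.7937 (V=17.5163), down 26.7082 (V=38.6018). Price 15.4855; hedge Δ=-1.0000, bond B=50.6279.
  t=2,j=2: stock 62.8864 → up 85.5255 (V=20.2155), down 47.7937 (V=17.5163). Price 15.4268; hedge Δ=0.0715, bond B=10.9282.
  t=1,j=0: stock 25.8400 → up 35.1424 (V=15.4855), down 19.6384 (V=30.9895). Price 13.4064; hedge Δ=-1.0000, bond B=39.2464.
  t=1,j=1: stock 46.2400 → up 62.8864 (V=15.4268), down 35.1424 (V=15.4855). Price 11.9641; hedge Δ=-0.0021, bond B=12.0619.
  t=0,j=0: stock 34.0000 → up 46.2400 (V=11.9641), down 25.8400 (V=13.4064). Price 9.4049; hedge Δ=-0.0707, bond B=11.8089.
Self-financing check: at every node Δ·S+B equals the discounted successor values.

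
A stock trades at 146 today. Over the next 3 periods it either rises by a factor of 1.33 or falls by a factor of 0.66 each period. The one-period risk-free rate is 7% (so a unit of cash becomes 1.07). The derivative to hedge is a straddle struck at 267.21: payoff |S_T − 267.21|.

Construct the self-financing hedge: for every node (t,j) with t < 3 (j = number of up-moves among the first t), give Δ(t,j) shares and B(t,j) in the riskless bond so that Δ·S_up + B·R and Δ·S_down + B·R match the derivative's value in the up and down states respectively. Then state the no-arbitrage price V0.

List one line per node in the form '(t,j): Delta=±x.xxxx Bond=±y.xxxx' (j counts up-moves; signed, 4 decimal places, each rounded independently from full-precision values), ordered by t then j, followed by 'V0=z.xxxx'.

Since d<R<u, set p* = (R−d)/(u−d) = 0.6119; price each node as the discounted p*-expectation of its children.
At expiry t=3: V(3,0)=225.2356, V(3,1)=182.6252, V(3,2)=96.7588, V(3,3)=76.2750
Node (2,0) S=63.5976: V=(p*·182.6252+(1−p*)·225.2356)/1.07=186.1314; Δ=(182.6252−225.2356)/(84.5848−41.9744)=-1.0000; B=V−Δ·S=249.7290
Node (2,1) S=128.1588: V=(p*·96.7588+(1−p*)·182.6252)/1.07=121.5702; Δ=(96.7588−182.6252)/(170.4512−84.5848)=-1.0000; B=V−Δ·S=249.7290
Node (2,2) S=258.2594: V=(p*·76.2750+(1−p*)·96.7588)/1.07=78.7140; Δ=(76.2750−96.7588)/(343.4850−170.4512)=-0.1184; B=V−Δ·S=109.2868
Node (1,0) S=96.3600: V=(p*·121.5702+(1−p*)·186.1314)/1.07=137.0316; Δ=(121.5702−186.1314)/(128.1588−63.5976)=-1.0000; B=V−Δ·S=233.3916
Node (1,1) S=194.1800: V=(p*·78.7140+(1−p*)·121.5702)/1.07=89.1072; Δ=(78.7140−121.5702)/(258.2594−128.1588)=-0.3294; B=V−Δ·S=153.0717
Node (0,0) S=146.0000: V=(p*·89.1072+(1−p*)·137.0316)/1.07=100.6586; Δ=(89.1072−137.0316)/(194.1800−96.3600)=-0.4899; B=V−Δ·S=172.1875
Check: Δ(0,0)·S0 + B(0,0) = 100.6586 = V0.

(0,0): Delta=-0.4899 Bond=172.1875
(1,0): Delta=-1.0000 Bond=233.3916
(1,1): Delta=-0.3294 Bond=153.0717
(2,0): Delta=-1.0000 Bond=249.7290
(2,1): Delta=-1.0000 Bond=249.7290
(2,2): Delta=-0.1184 Bond=109.2868
V0=100.6586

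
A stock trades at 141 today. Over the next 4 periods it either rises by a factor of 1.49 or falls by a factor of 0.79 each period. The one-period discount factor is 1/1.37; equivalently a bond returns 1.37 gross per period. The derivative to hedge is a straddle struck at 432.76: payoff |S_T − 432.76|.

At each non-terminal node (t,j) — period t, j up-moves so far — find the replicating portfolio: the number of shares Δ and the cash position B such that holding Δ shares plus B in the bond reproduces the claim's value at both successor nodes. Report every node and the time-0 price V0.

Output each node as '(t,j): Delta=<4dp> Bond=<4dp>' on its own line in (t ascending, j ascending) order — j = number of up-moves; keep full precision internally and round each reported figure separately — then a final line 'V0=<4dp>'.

The replicating-portfolio and risk-neutral prices coincide; use p* = (1.37−0.79)/(1.49−0.79) = 0.8286 for the latter.
Payoff layer (t=4): V(4,0)=377.8404, V(4,1)=329.1774, V(4,2)=237.3954, V(4,3)=64.2876, V(4,4)=262.2070
(3,0): S=69.5185. Δ = (V_up−V_dn)/(S_up−S_dn) = (329.1774−377.8404)/(103.5826−54.9196) = -1.0000. V = [p*·329.1774 + (1−p*)·377.8404]/1.37 = 246.3647. B = V − Δ·S = 315.8832.
(3,1): S=131.1172. Δ = (V_up−V_dn)/(S_up−S_dn) = (237.3954−329.1774)/(195.3646−103.5826) = -1.0000. V = [p*·237.3954 + (1−p*)·329.1774]/1.37 = 184.7660. B = V − Δ·S = 315.8832.
(3,2): S=247.2969. Δ = (V_up−V_dn)/(S_up−S_dn) = (64.2876−237.3954)/(368.4724−195.3646) = -1.0000. V = [p*·64.2876 + (1−p*)·237.3954]/1.37 = 68.5863. B = V − Δ·S = 315.8832.
(3,3): S=466.4208. Δ = (V_up−V_dn)/(S_up−S_dn) = (262.2070−64.2876)/(694.9670−368.4724) = 0.6062. V = [p*·262.2070 + (1−p*)·64.2876]/1.37 = 166.6262. B = V − Δ·S = -116.1158.
(2,0): S=87.9981. Δ = (V_up−V_dn)/(S_up−S_dn) = (184.7660−246.3647)/(131.1172−69.5185) = -1.0000. V = [p*·184.7660 + (1−p*)·246.3647]/1.37 = 142.5736. B = V − Δ·S = 230.5717.
(2,1): S=165.9711. Δ = (V_up−V_dn)/(S_up−S_dn) = (68.5863−184.7660)/(247.2969−131.1172) = -1.0000. V = [p*·68.5863 + (1−p*)·184.7660]/1.37 = 64.6006. B = V − Δ·S = 230.5717.
(2,2): S=313.0341. Δ = (V_up−V_dn)/(S_up−S_dn) = (166.6262−68.5863)/(466.4208−247.2969) = 0.4474. V = [p*·166.6262 + (1−p*)·68.5863]/1.37 = 109.3572. B = V − Δ·S = -30.6999.
(1,0): S=111.3900. Δ = (V_up−V_dn)/(S_up−S_dn) = (64.6006−142.5736)/(165.9711−87.9981) = -1.0000. V = [p*·64.6006 + (1−p*)·142.5736]/1.37 = 56.9105. B = V − Δ·S = 168.3005.
(1,1): S=210.0900. Δ = (V_up−V_dn)/(S_up−S_dn) = (109.3572−64.6006)/(313.0341−165.9711) = 0.3043. V = [p*·109.3572 + (1−p*)·64.6006]/1.37 = 74.2224. B = V − Δ·S = 10.2843.
(0,0): S=141.0000. Δ = (V_up−V_dn)/(S_up−S_dn) = (74.2224−56.9105)/(210.0900−111.3900) = 0.1754. V = [p*·74.2224 + (1−p*)·56.9105]/1.37 = 52.0107. B = V − Δ·S = 27.2794.
Check: Δ(0,0)·S0 + B(0,0) = 52.0107 = V0.

(0,0): Delta=0.1754 Bond=27.2794
(1,0): Delta=-1.0000 Bond=168.3005
(1,1): Delta=0.3043 Bond=10.2843
(2,0): Delta=-1.0000 Bond=230.5717
(2,1): Delta=-1.0000 Bond=230.5717
(2,2): Delta=0.4474 Bond=-30.6999
(3,0): Delta=-1.0000 Bond=315.8832
(3,1): Delta=-1.0000 Bond=315.8832
(3,2): Delta=-1.0000 Bond=315.8832
(3,3): Delta=0.6062 Bond=-116.1158
V0=52.0107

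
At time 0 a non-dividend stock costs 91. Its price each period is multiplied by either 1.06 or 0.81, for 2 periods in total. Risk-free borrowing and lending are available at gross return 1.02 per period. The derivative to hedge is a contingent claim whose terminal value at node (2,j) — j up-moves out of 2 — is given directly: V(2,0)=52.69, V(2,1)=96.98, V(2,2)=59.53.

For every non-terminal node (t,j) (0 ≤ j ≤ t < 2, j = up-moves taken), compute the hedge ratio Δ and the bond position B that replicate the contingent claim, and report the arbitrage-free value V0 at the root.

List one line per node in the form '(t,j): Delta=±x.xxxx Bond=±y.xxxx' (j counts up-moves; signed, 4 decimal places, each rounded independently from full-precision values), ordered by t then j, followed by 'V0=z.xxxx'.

(0,0): Delta=-1.0503 Bond=162.3006
(1,0): Delta=2.4035 Bond=-89.0290
(1,1): Delta=-1.5530 Bond=214.0373
V0=66.7257

The replicating-portfolio and risk-neutral prices coincide; use p* = (1.02−0.81)/(1.06−0.81) = 0.8400 for the latter.
Terminal values V(2,·): V(2,0)=52.6900, V(2,1)=96.9800, V(2,2)=59.5300
(1,0): S=73.7100. Δ = (V_up−V_dn)/(S_up−S_dn) = (96.9800−52.6900)/(78.1326−59.7051) = 2.4035. V = [p*·96.9800 + (1−p*)·52.6900]/1.02 = 88.1310. B = V − Δ·S = -89.0290.
(1,1): S=96.4600. Δ = (V_up−V_dn)/(S_up−S_dn) = (59.5300−96.9800)/(102.2476−78.1326) = -1.5530. V = [p*·59.5300 + (1−p*)·96.9800]/1.02 = 64.2373. B = V − Δ·S = 214.0373.
(0,0): S=91.0000. Δ = (V_up−V_dn)/(S_up−S_dn) = (64.2373−88.1310)/(96.4600−73.7100) = -1.0503. V = [p*·64.2373 + (1−p*)·88.1310]/1.02 = 66.7257. B = V − Δ·S = 162.3006.
The time-0 hedge costs 66.7257, which is the no-arbitrage price.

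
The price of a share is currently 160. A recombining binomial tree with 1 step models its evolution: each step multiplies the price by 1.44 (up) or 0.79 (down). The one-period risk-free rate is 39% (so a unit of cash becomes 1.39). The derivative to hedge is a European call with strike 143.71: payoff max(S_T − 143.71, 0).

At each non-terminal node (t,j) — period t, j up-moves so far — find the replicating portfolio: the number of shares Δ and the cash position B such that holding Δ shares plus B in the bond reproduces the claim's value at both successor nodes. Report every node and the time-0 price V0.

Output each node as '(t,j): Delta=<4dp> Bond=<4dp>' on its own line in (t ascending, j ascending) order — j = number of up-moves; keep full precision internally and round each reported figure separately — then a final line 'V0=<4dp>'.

(0,0): Delta=0.8336 Bond=-75.7998
V0=57.5695

The replicating-portfolio and risk-neutral prices coincide; use p* = (1.39−0.79)/(1.44−0.79) = 0.9231 for the latter.
Terminal payoffs: V(1,0)=0.0000, V(1,1)=86.6900
(0,0): S=160.0000. Δ = (V_up−V_dn)/(S_up−S_dn) = (86.6900−0.0000)/(230.4000−126.4000) = 0.8336. V = [p*·86.6900 + (1−p*)·0.0000]/1.39 = 57.5695. B = V − Δ·S = -75.7998.
Each (Δ,B) replicates both successor values, so the strategy is self-financing and V0 is arbitrage-free.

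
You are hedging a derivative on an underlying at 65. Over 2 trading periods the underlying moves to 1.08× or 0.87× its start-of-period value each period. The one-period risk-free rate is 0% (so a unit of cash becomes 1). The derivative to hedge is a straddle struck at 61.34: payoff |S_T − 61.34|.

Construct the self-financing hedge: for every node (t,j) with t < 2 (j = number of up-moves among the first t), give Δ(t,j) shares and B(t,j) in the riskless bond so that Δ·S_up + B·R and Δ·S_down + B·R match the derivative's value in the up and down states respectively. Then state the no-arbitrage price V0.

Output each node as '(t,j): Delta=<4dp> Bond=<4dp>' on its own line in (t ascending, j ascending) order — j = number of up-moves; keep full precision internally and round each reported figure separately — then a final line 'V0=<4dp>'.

(0,0): Delta=0.3130 Bond=-12.9110
(1,0): Delta=-1.0000 Bond=61.3400
(1,1): Delta=0.9639 Bond=-58.6040
V0=7.4350

No-arbitrage ⇒ martingale measure with p* = (R−d)/(u−d) = 0.6190.
Terminal payoffs: V(2,0)=12.1415, V(2,1)=0.2660, V(2,2)=14.4760
  t=1,j=0: stock 56.5500 → up 61.0740 (V=0.2660), down 49.1985 (V=12.1415). Price 4.7900; hedge Δ=-1.0000, bond B=61.3400.
  t=1,j=1: stock 70.2000 → up 75.8160 (V=14.4760), down 61.0740 (V=0.2660). Price 9.0627; hedge Δ=0.9639, bond B=-58.6040.
  t=0,j=0: stock 65.0000 → up 70.2000 (V=9.0627), down 56.5500 (V=4.7900). Price 7.4350; hedge Δ=0.3130, bond B=-12.9110.
Root portfolio cost Δ·65+B reproduces V0=7.4350.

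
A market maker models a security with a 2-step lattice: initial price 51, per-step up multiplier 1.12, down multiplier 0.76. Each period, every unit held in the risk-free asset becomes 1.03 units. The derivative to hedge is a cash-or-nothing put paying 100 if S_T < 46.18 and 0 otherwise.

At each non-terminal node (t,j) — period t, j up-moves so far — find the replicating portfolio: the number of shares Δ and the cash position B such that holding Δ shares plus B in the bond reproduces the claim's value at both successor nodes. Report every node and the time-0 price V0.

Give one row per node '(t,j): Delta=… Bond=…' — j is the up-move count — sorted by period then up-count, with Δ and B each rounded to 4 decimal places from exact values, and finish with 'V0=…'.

(0,0): Delta=-3.9660 Bond=243.5039
(1,0): Delta=0.0000 Bond=97.0874
(1,1): Delta=-4.8631 Bond=302.0496
V0=41.2386

Risk-neutral probability p* = (R−d)/(u−d) = (1.03−0.76)/(1.12−0.76) = 0.7500.
Payoff layer (t=2): V(2,0)=100.0000, V(2,1)=100.0000, V(2,2)=0.0000
  t=1,j=0: stock 38.7600 → up 43.4112 (V=100.0000), down 29.4576 (V=100.0000). Price 97.0874; hedge Δ=0.0000, bond B=97.0874.
  t=1,j=1: stock 57.1200 → up 63.9744 (V=0.0000), down 43.4112 (V=100.0000). Price 24.2718; hedge Δ=-4.8631, bond B=302.0496.
  t=0,j=0: stock 51.0000 → up 57.1200 (V=24.2718), down 38.7600 (V=97.0874). Price 41.2386; hedge Δ=-3.9660, bond B=243.5039.
Root portfolio cost Δ·51+B reproduces V0=41.2386.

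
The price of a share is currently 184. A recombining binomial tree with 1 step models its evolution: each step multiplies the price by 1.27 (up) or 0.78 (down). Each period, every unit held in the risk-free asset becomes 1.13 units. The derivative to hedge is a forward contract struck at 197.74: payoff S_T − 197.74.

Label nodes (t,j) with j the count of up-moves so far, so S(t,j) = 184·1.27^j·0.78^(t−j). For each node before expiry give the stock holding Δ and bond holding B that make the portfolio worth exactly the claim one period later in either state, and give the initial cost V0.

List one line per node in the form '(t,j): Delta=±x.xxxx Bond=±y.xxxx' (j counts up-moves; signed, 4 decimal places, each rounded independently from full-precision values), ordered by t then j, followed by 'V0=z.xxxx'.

(0,0): Delta=1.0000 Bond=-174.9912
V0=9.0088

Under the risk-neutral measure, an up-move has probability p* = (R−d)/(u−d) = 0.7143 and values discount at R = 1.13.
Terminal values V(1,·): V(1,0)=-54.2200, V(1,1)=35.9400
Node (0,0) S=184.0000: V=(p*·35.9400+(1−p*)·-54.2200)/1.13=9.0088; Δ=(35.9400−-54.2200)/(233.6800−143.5200)=1.0000; B=V−Δ·S=-174.9912
Check: Δ(0,0)·S0 + B(0,0) = 9.0088 = V0.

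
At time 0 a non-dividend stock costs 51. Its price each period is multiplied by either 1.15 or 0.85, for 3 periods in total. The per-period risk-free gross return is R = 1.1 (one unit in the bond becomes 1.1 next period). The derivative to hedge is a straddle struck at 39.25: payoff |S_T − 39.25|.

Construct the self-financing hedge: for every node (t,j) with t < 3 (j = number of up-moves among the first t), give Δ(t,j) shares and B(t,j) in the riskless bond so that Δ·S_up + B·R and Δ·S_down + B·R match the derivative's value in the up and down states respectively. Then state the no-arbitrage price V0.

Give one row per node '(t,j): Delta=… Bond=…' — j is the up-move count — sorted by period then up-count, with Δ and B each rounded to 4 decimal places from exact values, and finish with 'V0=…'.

(0,0): Delta=0.9762 Bond=-28.2203
(1,0): Delta=0.8152 Bond=-24.0642
(1,1): Delta=1.0000 Bond=-32.4380
(2,0): Delta=-0.4347 Bond=19.5853
(2,1): Delta=1.0000 Bond=-35.6818
(2,2): Delta=1.0000 Bond=-35.6818
V0=21.5661

No-arbitrage ⇒ martingale measure with p* = (R−d)/(u−d) = 0.8333.
Payoff layer (t=3): V(3,0)=7.9296, V(3,1)=3.1246, V(3,2)=18.0804, V(3,3)=38.3146
(2,0): S=36.8475. Δ = (V_up−V_dn)/(S_up−S_dn) = (3.1246−7.9296)/(42.3746−31.3204) = -0.4347. V = [p*·3.1246 + (1−p*)·7.9296]/1.1 = 3.5686. B = V − Δ·S = 19.5853.
(2,1): S=49.8525. Δ = (V_up−V_dn)/(S_up−S_dn) = (18.0804−3.1246)/(57.3304−42.3746) = 1.0000. V = [p*·18.0804 + (1−p*)·3.1246]/1.1 = 14.1707. B = V − Δ·S = -35.6818.
(2,2): S=67.4475. Δ = (V_up−V_dn)/(S_up−S_dn) = (38.3146−18.0804)/(77.5646−57.3304) = 1.0000. V = [p*·38.3146 + (1−p*)·18.0804]/1.1 = 31.7657. B = V − Δ·S = -35.6818.
(1,0): S=43.3500. Δ = (V_up−V_dn)/(S_up−S_dn) = (14.1707−3.5686)/(49.8525−36.8475) = 0.8152. V = [p*·14.1707 + (1−p*)·3.5686]/1.1 = 11.2761. B = V − Δ·S = -24.0642.
(1,1): S=58.6500. Δ = (V_up−V_dn)/(S_up−S_dn) = (31.7657−14.1707)/(67.4475−49.8525) = 1.0000. V = [p*·31.7657 + (1−p*)·14.1707]/1.1 = 26.2120. B = V − Δ·S = -32.4380.
(0,0): S=51.0000. Δ = (V_up−V_dn)/(S_up−S_dn) = (26.2120−11.2761)/(58.6500−43.3500) = 0.9762. V = [p*·26.2120 + (1−p*)·11.2761]/1.1 = 21.5661. B = V − Δ·S = -28.2203.
Self-financing check: at every node Δ·S+B equals the discounted successor values.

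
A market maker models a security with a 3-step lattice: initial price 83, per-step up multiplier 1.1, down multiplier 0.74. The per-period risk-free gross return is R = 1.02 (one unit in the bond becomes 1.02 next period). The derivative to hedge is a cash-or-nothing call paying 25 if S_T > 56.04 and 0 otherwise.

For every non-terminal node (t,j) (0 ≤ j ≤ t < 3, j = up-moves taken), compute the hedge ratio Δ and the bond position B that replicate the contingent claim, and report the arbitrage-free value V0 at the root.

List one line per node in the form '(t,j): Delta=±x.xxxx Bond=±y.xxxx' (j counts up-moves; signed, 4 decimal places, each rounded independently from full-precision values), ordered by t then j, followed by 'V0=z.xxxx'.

The replicating-portfolio and risk-neutral prices coincide; use p* = (1.02−0.74)/(1.1−0.74) = 0.7778 for the latter.
Terminal payoffs: V(3,0)=0.0000, V(3,1)=0.0000, V(3,2)=25.0000, V(3,3)=25.0000
  t=2,j=0: stock 45.4508 → up 49.9959 (V=0.0000), down 33.6336 (V=0.0000). Price 0.0000; hedge Δ=0.0000, bond B=0.0000.
  t=2,j=1: stock 67.5620 → up 74.3182 (V=25.0000), down 49.9959 (V=0.0000). Price 19.0632; hedge Δ=1.0279, bond B=-50.3813.
  t=2,j=2: stock 100.4300 → up 110.4730 (V=25.0000), down 74.3182 (V=25.0000). Price 24.5098; hedge Δ=0.0000, bond B=24.5098.
  t=1,j=0: stock 61.4200 → up 67.5620 (V=19.0632), down 45.4508 (V=0.0000). Price 14.5362; hedge Δ=0.8622, bond B=-38.4171.
  t=1,j=1: stock 91.3000 → up 100.4300 (V=24.5098), down 67.5620 (V=19.0632). Price 22.8426; hedge Δ=0.1657, bond B=7.7131.
  t=0,j=0: stock 83.0000 → up 91.3000 (V=22.8426), down 61.4200 (V=14.5362). Price 20.5850; hedge Δ=0.2780, bond B=-2.4883.
Root portfolio cost Δ·83+B reproduces V0=20.5850.

(0,0): Delta=0.2780 Bond=-2.4883
(1,0): Delta=0.8622 Bond=-38.4171
(1,1): Delta=0.1657 Bond=7.7131
(2,0): Delta=0.0000 Bond=0.0000
(2,1): Delta=1.0279 Bond=-50.3813
(2,2): Delta=0.0000 Bond=24.5098
V0=20.5850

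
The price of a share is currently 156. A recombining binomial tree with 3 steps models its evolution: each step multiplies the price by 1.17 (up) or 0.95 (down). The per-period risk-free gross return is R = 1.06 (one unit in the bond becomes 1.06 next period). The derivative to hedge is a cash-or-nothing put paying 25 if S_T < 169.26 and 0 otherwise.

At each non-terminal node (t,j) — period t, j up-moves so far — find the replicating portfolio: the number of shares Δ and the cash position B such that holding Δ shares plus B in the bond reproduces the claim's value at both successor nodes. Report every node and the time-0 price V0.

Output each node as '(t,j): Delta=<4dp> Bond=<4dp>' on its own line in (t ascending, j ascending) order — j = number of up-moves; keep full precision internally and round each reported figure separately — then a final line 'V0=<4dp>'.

(0,0): Delta=-0.3242 Bond=61.0632
(1,0): Delta=-0.3617 Bond=70.2895
(1,1): Delta=-0.2937 Bond=59.1645
(2,0): Delta=0.0000 Bond=23.5849
(2,1): Delta=-0.6554 Bond=125.4288
(2,2): Delta=0.0000 Bond=0.0000
V0=10.4952

Since d<R<u, set p* = (R−d)/(u−d) = 0.5000; price each node as the discounted p*-expectation of its children.
Terminal payoffs: V(3,0)=25.0000, V(3,1)=25.0000, V(3,2)=0.0000, V(3,3)=0.0000
Node (2,0) S=140.7900: V=(p*·25.0000+(1−p*)·25.0000)/1.06=23.5849; Δ=(25.0000−25.0000)/(164.7243−133.7505)=0.0000; B=V−Δ·S=23.5849
Node (2,1) S=173.3940: V=(p*·0.0000+(1−p*)·25.0000)/1.06=11.7925; Δ=(0.0000−25.0000)/(202.8710−164.7243)=-0.6554; B=V−Δ·S=125.4288
Node (2,2) S=213.5484: V=(p*·0.0000+(1−p*)·0.0000)/1.06=0.0000; Δ=(0.0000−0.0000)/(249.8516−202.8710)=0.0000; B=V−Δ·S=0.0000
Node (1,0) S=148.2000: V=(p*·11.7925+(1−p*)·23.5849)/1.06=16.6874; Δ=(11.7925−23.5849)/(173.3940−140.7900)=-0.3617; B=V−Δ·S=70.2895
Node (1,1) S=182.5200: V=(p*·0.0000+(1−p*)·11.7925)/1.06=5.5625; Δ=(0.0000−11.7925)/(213.5484−173.3940)=-0.2937; B=V−Δ·S=59.1645
Node (0,0) S=156.0000: V=(p*·5.5625+(1−p*)·16.6874)/1.06=10.4952; Δ=(5.5625−16.6874)/(182.5200−148.2000)=-0.3242; B=V−Δ·S=61.0632
Self-financing check: at every node Δ·S+B equals the discounted successor values.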